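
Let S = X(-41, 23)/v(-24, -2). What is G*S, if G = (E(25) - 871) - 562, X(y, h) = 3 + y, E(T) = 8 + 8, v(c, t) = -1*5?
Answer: -53846/5 ≈ -10769.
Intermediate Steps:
v(c, t) = -5
E(T) = 16
G = -1417 (G = (16 - 871) - 562 = -855 - 562 = -1417)
S = 38/5 (S = (3 - 41)/(-5) = -38*(-1/5) = 38/5 ≈ 7.6000)
G*S = -1417*38/5 = -53846/5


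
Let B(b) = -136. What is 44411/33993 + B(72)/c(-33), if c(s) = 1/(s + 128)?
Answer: -439145149/33993 ≈ -12919.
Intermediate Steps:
c(s) = 1/(128 + s)
44411/33993 + B(72)/c(-33) = 44411/33993 - 136/(1/(128 - 33)) = 44411*(1/33993) - 136/(1/95) = 44411/33993 - 136/1/95 = 44411/33993 - 136*95 = 44411/33993 - 12920 = -439145149/33993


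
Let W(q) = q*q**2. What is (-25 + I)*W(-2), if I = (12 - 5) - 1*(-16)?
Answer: 16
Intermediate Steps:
I = 23 (I = 7 + 16 = 23)
W(q) = q**3
(-25 + I)*W(-2) = (-25 + 23)*(-2)**3 = -2*(-8) = 16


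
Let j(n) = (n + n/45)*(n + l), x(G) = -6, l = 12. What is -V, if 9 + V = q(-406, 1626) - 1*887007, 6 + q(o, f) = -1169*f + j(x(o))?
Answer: 13939264/5 ≈ 2.7879e+6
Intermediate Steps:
j(n) = 46*n*(12 + n)/45 (j(n) = (n + n/45)*(n + 12) = (n + n*(1/45))*(12 + n) = (n + n/45)*(12 + n) = (46*n/45)*(12 + n) = 46*n*(12 + n)/45)
q(o, f) = -214/5 - 1169*f (q(o, f) = -6 + (-1169*f + (46/45)*(-6)*(12 - 6)) = -6 + (-1169*f + (46/45)*(-6)*6) = -6 + (-1169*f - 184/5) = -6 + (-184/5 - 1169*f) = -214/5 - 1169*f)
V = -13939264/5 (V = -9 + ((-214/5 - 1169*1626) - 1*887007) = -9 + ((-214/5 - 1900794) - 887007) = -9 + (-9504184/5 - 887007) = -9 - 13939219/5 = -13939264/5 ≈ -2.7879e+6)
-V = -1*(-13939264/5) = 13939264/5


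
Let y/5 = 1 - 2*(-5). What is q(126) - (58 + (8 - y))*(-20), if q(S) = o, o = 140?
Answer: 360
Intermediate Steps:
y = 55 (y = 5*(1 - 2*(-5)) = 5*(1 + 10) = 5*11 = 55)
q(S) = 140
q(126) - (58 + (8 - y))*(-20) = 140 - (58 + (8 - 1*55))*(-20) = 140 - (58 + (8 - 55))*(-20) = 140 - (58 - 47)*(-20) = 140 - 11*(-20) = 140 - 1*(-220) = 140 + 220 = 360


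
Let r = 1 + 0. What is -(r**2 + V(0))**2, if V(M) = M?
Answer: -1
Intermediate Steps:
r = 1
-(r**2 + V(0))**2 = -(1**2 + 0)**2 = -(1 + 0)**2 = -1*1**2 = -1*1 = -1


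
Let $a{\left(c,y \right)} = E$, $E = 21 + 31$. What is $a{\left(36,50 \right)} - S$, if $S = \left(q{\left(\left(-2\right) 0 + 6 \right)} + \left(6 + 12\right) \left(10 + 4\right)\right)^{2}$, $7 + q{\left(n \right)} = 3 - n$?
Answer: $-58512$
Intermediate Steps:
$E = 52$
$a{\left(c,y \right)} = 52$
$q{\left(n \right)} = -4 - n$ ($q{\left(n \right)} = -7 - \left(-3 + n\right) = -4 - n$)
$S = 58564$ ($S = \left(\left(-4 - \left(\left(-2\right) 0 + 6\right)\right) + \left(6 + 12\right) \left(10 + 4\right)\right)^{2} = \left(\left(-4 - \left(0 + 6\right)\right) + 18 \cdot 14\right)^{2} = \left(\left(-4 - 6\right) + 252\right)^{2} = \left(-10 + 252\right)^{2} = 242^{2} = 58564$)
$a{\left(36,50 \right)} - S = 52 - 58564 = -58512$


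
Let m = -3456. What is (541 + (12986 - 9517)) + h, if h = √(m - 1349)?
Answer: 4010 + 31*I*√5 ≈ 4010.0 + 69.318*I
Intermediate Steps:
h = 31*I*√5 (h = √(-3456 - 1349) = √(-4805) = 31*I*√5 ≈ 69.318*I)
(541 + (12986 - 9517)) + h = (541 + (12986 - 9517)) + 31*I*√5 = (541 + 3469) + 31*I*√5 = 4010 + 31*I*√5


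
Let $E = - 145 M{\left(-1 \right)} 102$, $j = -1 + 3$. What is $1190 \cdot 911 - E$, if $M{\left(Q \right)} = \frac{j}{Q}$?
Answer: $1054510$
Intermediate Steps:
$j = 2$
$M{\left(Q \right)} = \frac{2}{Q}$
$E = 29580$ ($E = - 145 \frac{2}{-1} \cdot 102 = - 145 \cdot 2 \left(-1\right) 102 = \left(-145\right) \left(-2\right) 102 = 290 \cdot 102 = 29580$)
$1190 \cdot 911 - E = 1190 \cdot 911 - 29580 = 1084090 - 29580 = 1054510$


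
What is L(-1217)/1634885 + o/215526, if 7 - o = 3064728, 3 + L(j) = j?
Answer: -1002145866761/70472044902 ≈ -14.220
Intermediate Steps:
L(j) = -3 + j
o = -3064721 (o = 7 - 1*3064728 = 7 - 3064728 = -3064721)
L(-1217)/1634885 + o/215526 = (-3 - 1217)/1634885 - 3064721/215526 = -1220*1/1634885 - 3064721*1/215526 = -244/326977 - 3064721/215526 = -1002145866761/70472044902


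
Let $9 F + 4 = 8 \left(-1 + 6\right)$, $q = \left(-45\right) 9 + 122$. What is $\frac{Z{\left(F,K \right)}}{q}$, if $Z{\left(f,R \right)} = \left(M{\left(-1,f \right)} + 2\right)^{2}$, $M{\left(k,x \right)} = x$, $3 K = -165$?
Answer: $- \frac{36}{283} \approx -0.12721$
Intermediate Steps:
$K = -55$ ($K = \frac{1}{3} \left(-165\right) = -55$)
$q = -283$ ($q = -405 + 122 = -283$)
$F = 4$ ($F = - \frac{4}{9} + \frac{8 \left(-1 + 6\right)}{9} = - \frac{4}{9} + \frac{8 \cdot 5}{9} = - \frac{4}{9} + \frac{1}{9} \cdot 40 = - \frac{4}{9} + \frac{40}{9} = 4$)
$Z{\left(f,R \right)} = \left(2 + f\right)^{2}$ ($Z{\left(f,R \right)} = \left(f + 2\right)^{2} = \left(2 + f\right)^{2}$)
$\frac{Z{\left(F,K \right)}}{q} = \frac{\left(2 + 4\right)^{2}}{-283} = 6^{2} \left(- \frac{1}{283}\right) = 36 \left(- \frac{1}{283}\right) = - \frac{36}{283}$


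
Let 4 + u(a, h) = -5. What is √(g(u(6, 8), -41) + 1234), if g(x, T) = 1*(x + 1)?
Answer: √1226 ≈ 35.014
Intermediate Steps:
u(a, h) = -9 (u(a, h) = -4 - 5 = -9)
g(x, T) = 1 + x (g(x, T) = 1*(1 + x) = 1 + x)
√(g(u(6, 8), -41) + 1234) = √((1 - 9) + 1234) = √(-8 + 1234) = √1226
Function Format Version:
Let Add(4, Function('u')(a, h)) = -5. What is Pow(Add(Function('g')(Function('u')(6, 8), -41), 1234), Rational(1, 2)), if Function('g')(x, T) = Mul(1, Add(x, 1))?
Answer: Pow(1226, Rational(1, 2)) ≈ 35.014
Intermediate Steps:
Function('u')(a, h) = -9 (Function('u')(a, h) = Add(-4, -5) = -9)
Function('g')(x, T) = Add(1, x) (Function('g')(x, T) = Mul(1, Add(1, x)) = Add(1, x))
Pow(Add(Function('g')(Function('u')(6, 8), -41), 1234), Rational(1, 2)) = Pow(Add(Add(1, -9), 1234), Rational(1, 2)) = Pow(Add(-8, 1234), Rational(1, 2)) = Pow(1226, Rational(1, 2))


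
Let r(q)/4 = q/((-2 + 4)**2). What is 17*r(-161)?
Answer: -2737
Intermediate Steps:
r(q) = q (r(q) = 4*(q/((-2 + 4)**2)) = 4*(q/(2**2)) = 4*(q/4) = q)
17*r(-161) = 17*(-161) = -2737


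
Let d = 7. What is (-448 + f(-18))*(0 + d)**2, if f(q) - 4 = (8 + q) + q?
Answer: -23128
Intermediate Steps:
f(q) = 12 + 2*q (f(q) = 4 + ((8 + q) + q) = 4 + (8 + 2*q) = 12 + 2*q)
(-448 + f(-18))*(0 + d)**2 = (-448 + (12 + 2*(-18)))*(0 + 7)**2 = (-448 + (12 - 36))*7**2 = (-448 - 24)*49 = -472*49 = -23128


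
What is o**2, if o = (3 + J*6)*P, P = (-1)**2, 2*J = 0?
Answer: 9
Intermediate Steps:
J = 0 (J = (1/2)*0 = 0)
P = 1
o = 3 (o = (3 + 0*6)*1 = (3 + 0)*1 = 3*1 = 3)
o**2 = 3**2 = 9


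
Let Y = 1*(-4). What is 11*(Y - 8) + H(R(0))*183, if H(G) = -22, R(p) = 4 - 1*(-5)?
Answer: -4158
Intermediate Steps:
R(p) = 9 (R(p) = 4 + 5 = 9)
Y = -4
11*(Y - 8) + H(R(0))*183 = 11*(-4 - 8) - 22*183 = 11*(-12) - 4026 = -132 - 4026 = -4158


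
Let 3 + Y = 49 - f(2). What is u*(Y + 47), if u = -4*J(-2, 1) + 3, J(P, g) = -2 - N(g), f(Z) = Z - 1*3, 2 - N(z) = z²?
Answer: 1410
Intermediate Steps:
N(z) = 2 - z²
f(Z) = -3 + Z (f(Z) = Z - 3 = -3 + Z)
J(P, g) = -4 + g² (J(P, g) = -2 - (2 - g²) = -2 + (-2 + g²) = -4 + g²)
Y = 47 (Y = -3 + (49 - (-3 + 2)) = -3 + (49 - 1*(-1)) = -3 + (49 + 1) = -3 + 50 = 47)
u = 15 (u = -4*(-4 + 1²) + 3 = -4*(-4 + 1) + 3 = -4*(-3) + 3 = 12 + 3 = 15)
u*(Y + 47) = 15*(47 + 47) = 15*94 = 1410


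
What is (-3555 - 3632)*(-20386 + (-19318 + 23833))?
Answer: 114064877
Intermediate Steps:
(-3555 - 3632)*(-20386 + (-19318 + 23833)) = -7187*(-20386 + 4515) = -7187*(-15871) = 114064877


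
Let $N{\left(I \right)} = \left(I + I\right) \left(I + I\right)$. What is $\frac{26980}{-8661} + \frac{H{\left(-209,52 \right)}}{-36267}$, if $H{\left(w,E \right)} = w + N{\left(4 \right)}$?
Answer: $- \frac{325742605}{104702829} \approx -3.1111$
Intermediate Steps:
$N{\left(I \right)} = 4 I^{2}$ ($N{\left(I \right)} = 2 I 2 I = 4 I^{2}$)
$H{\left(w,E \right)} = 64 + w$ ($H{\left(w,E \right)} = w + 4 \cdot 4^{2} = w + 4 \cdot 16 = w + 64 = 64 + w$)
$\frac{26980}{-8661} + \frac{H{\left(-209,52 \right)}}{-36267} = \frac{26980}{-8661} + \frac{64 - 209}{-36267} = 26980 \left(- \frac{1}{8661}\right) - - \frac{145}{36267} = - \frac{26980}{8661} + \frac{145}{36267} = - \frac{325742605}{104702829}$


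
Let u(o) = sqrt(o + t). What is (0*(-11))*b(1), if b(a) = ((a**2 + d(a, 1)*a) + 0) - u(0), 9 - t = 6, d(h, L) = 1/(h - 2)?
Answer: 0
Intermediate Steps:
d(h, L) = 1/(-2 + h)
t = 3 (t = 9 - 1*6 = 9 - 6 = 3)
u(o) = sqrt(3 + o) (u(o) = sqrt(o + 3) = sqrt(3 + o))
b(a) = a**2 - sqrt(3) + a/(-2 + a) (b(a) = ((a**2 + a/(-2 + a)) + 0) - sqrt(3 + 0) = ((a**2 + a/(-2 + a)) + 0) - sqrt(3) = (a**2 + a/(-2 + a)) - sqrt(3) = a**2 - sqrt(3) + a/(-2 + a))
(0*(-11))*b(1) = (0*(-11))*((1 + (-2 + 1)*(1**2 - sqrt(3)))/(-2 + 1)) = 0*((1 - (1 - sqrt(3)))/(-1)) = 0*(-(1 + (-1 + sqrt(3)))) = 0*(-sqrt(3)) = 0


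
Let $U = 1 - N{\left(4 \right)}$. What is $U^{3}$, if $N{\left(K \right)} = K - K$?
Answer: $1$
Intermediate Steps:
$N{\left(K \right)} = 0$
$U = 1$ ($U = 1 - 0 = 1 + 0 = 1$)
$U^{3} = 1^{3} = 1$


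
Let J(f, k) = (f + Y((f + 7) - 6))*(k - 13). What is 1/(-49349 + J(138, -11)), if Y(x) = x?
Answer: -1/55997 ≈ -1.7858e-5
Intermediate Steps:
J(f, k) = (1 + 2*f)*(-13 + k) (J(f, k) = (f + ((f + 7) - 6))*(k - 13) = (f + ((7 + f) - 6))*(-13 + k) = (f + (1 + f))*(-13 + k) = (1 + 2*f)*(-13 + k))
1/(-49349 + J(138, -11)) = 1/(-49349 + (-13 - 11 - 26*138 + 2*138*(-11))) = 1/(-49349 + (-13 - 11 - 3588 - 3036)) = 1/(-49349 - 6648) = 1/(-55997) = -1/55997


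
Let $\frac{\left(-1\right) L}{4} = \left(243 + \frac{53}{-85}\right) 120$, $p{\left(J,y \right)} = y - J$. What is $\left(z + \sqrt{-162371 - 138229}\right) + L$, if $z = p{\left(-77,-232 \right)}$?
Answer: $- \frac{1980427}{17} + 30 i \sqrt{334} \approx -1.165 \cdot 10^{5} + 548.27 i$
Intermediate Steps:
$L = - \frac{1977792}{17}$ ($L = - 4 \left(243 + \frac{53}{-85}\right) 120 = - 4 \left(243 + 53 \left(- \frac{1}{85}\right)\right) 120 = - 4 \left(243 - \frac{53}{85}\right) 120 = - 4 \cdot \frac{20602}{85} \cdot 120 = \left(-4\right) \frac{494448}{17} = - \frac{1977792}{17} \approx -1.1634 \cdot 10^{5}$)
$z = -155$ ($z = -232 - -77 = -232 + 77 = -155$)
$\left(z + \sqrt{-162371 - 138229}\right) + L = \left(-155 + \sqrt{-162371 - 138229}\right) - \frac{1977792}{17} = \left(-155 + \sqrt{-300600}\right) - \frac{1977792}{17} = \left(-155 + 30 i \sqrt{334}\right) - \frac{1977792}{17} = - \frac{1980427}{17} + 30 i \sqrt{334}$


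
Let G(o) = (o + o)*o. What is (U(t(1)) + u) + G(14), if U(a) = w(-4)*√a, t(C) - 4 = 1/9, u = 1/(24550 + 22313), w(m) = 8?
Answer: 18370297/46863 + 8*√37/3 ≈ 408.22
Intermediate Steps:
u = 1/46863 ≈ 2.1339e-5
t(C) = 37/9 (t(C) = 4 + 1/9 = 4 + ⅑ = 37/9)
G(o) = 2*o² (G(o) = (2*o)*o = 2*o²)
U(a) = 8*√a
(U(t(1)) + u) + G(14) = (8*√(37/9) + 1/46863) + 2*14² = (8*(√37/3) + 1/46863) + 2*196 = (8*√37/3 + 1/46863) + 392 = (1/46863 + 8*√37/3) + 392 = 18370297/46863 + 8*√37/3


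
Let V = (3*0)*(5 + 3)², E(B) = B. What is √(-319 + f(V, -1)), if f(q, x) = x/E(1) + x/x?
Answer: I*√319 ≈ 17.861*I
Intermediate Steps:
V = 0 (V = 0*8² = 0*64 = 0)
f(q, x) = 1 + x (f(q, x) = x/1 + x/x = x*1 + 1 = x + 1 = 1 + x)
√(-319 + f(V, -1)) = √(-319 + (1 - 1)) = √(-319 + 0) = √(-319) = I*√319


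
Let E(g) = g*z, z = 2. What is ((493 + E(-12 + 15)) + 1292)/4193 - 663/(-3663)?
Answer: 3113464/5119653 ≈ 0.60814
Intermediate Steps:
E(g) = 2*g (E(g) = g*2 = 2*g)
((493 + E(-12 + 15)) + 1292)/4193 - 663/(-3663) = ((493 + 2*(-12 + 15)) + 1292)/4193 - 663/(-3663) = ((493 + 2*3) + 1292)*(1/4193) - 663*(-1/3663) = ((493 + 6) + 1292)*(1/4193) + 221/1221 = (499 + 1292)*(1/4193) + 221/1221 = 1791*(1/4193) + 221/1221 = 1791/4193 + 221/1221 = 3113464/5119653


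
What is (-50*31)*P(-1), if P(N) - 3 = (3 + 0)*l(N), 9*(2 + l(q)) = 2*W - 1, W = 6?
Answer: -3100/3 ≈ -1033.3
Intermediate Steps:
l(q) = -7/9 (l(q) = -2 + (2*6 - 1)/9 = -2 + (12 - 1)/9 = -2 + (1/9)*11 = -2 + 11/9 = -7/9)
P(N) = 2/3 (P(N) = 3 + (3 + 0)*(-7/9) = 3 + 3*(-7/9) = 3 - 7/3 = 2/3)
(-50*31)*P(-1) = -50*31*(2/3) = -1550*2/3 = -3100/3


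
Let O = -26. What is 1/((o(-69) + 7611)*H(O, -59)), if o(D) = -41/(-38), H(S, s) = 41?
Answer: 38/11859619 ≈ 3.2041e-6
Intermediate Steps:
o(D) = 41/38 (o(D) = -41*(-1/38) = 41/38)
1/((o(-69) + 7611)*H(O, -59)) = 1/((41/38 + 7611)*41) = (1/41)/(289259/38) = (38/289259)*(1/41) = 38/11859619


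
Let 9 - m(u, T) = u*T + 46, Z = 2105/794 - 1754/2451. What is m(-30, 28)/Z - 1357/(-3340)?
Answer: 5224574413283/12580707860 ≈ 415.28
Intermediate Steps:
Z = 3766679/1946094 (Z = 2105*(1/794) - 1754*1/2451 = 2105/794 - 1754/2451 = 3766679/1946094 ≈ 1.9355)
m(u, T) = -37 - T*u (m(u, T) = 9 - (u*T + 46) = 9 - (T*u + 46) = 9 - (46 + T*u) = 9 + (-46 - T*u) = -37 - T*u)
m(-30, 28)/Z - 1357/(-3340) = (-37 - 1*28*(-30))/(3766679/1946094) - 1357/(-3340) = (-37 + 840)*(1946094/3766679) - 1357*(-1/3340) = 803*(1946094/3766679) + 1357/3340 = 1562713482/3766679 + 1357/3340 = 5224574413283/12580707860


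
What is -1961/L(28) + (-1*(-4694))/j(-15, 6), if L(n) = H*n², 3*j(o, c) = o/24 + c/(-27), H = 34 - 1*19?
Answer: -11923630661/717360 ≈ -16622.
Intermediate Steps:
H = 15 (H = 34 - 19 = 15)
j(o, c) = -c/81 + o/72 (j(o, c) = (o/24 + c/(-27))/3 = (o*(1/24) + c*(-1/27))/3 = (o/24 - c/27)/3 = (-c/27 + o/24)/3 = -c/81 + o/72)
L(n) = 15*n²
-1961/L(28) + (-1*(-4694))/j(-15, 6) = -1961/(15*28²) + (-1*(-4694))/(-1/81*6 + (1/72)*(-15)) = -1961/(15*784) + 4694/(-2/27 - 5/24) = -1961/11760 + 4694/(-61/216) = -1961*1/11760 + 4694*(-216/61) = -1961/11760 - 1013904/61 = -11923630661/717360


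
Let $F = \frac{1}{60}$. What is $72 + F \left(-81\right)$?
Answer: $\frac{1413}{20} \approx 70.65$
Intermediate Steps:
$F = \frac{1}{60} \approx 0.016667$
$72 + F \left(-81\right) = 72 + \frac{1}{60} \left(-81\right) = 72 - \frac{27}{20} = \frac{1413}{20}$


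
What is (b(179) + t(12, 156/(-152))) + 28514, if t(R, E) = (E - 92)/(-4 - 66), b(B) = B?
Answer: 2180769/76 ≈ 28694.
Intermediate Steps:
t(R, E) = 46/35 - E/70 (t(R, E) = (-92 + E)/(-70) = (-92 + E)*(-1/70) = 46/35 - E/70)
(b(179) + t(12, 156/(-152))) + 28514 = (179 + (46/35 - 78/(35*(-152)))) + 28514 = (179 + (46/35 - 78*(-1)/(35*152))) + 28514 = (179 + (46/35 - 1/70*(-39/38))) + 28514 = (179 + (46/35 + 39/2660)) + 28514 = (179 + 101/76) + 28514 = 13705/76 + 28514 = 2180769/76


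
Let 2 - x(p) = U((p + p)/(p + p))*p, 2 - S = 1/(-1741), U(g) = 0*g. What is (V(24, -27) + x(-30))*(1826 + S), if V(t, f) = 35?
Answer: 117754313/1741 ≈ 67636.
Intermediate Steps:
U(g) = 0
S = 3483/1741 (S = 2 - 1/(-1741) = 2 - 1*(-1/1741) = 2 + 1/1741 = 3483/1741 ≈ 2.0006)
x(p) = 2 (x(p) = 2 - 0*p = 2 - 1*0 = 2 + 0 = 2)
(V(24, -27) + x(-30))*(1826 + S) = (35 + 2)*(1826 + 3483/1741) = 37*(3182549/1741) = 117754313/1741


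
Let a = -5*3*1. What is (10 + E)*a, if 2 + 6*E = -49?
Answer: -45/2 ≈ -22.500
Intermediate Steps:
E = -17/2 (E = -1/3 + (1/6)*(-49) = -1/3 - 49/6 = -17/2 ≈ -8.5000)
a = -15 (a = -15*1 = -15)
(10 + E)*a = (10 - 17/2)*(-15) = (3/2)*(-15) = -45/2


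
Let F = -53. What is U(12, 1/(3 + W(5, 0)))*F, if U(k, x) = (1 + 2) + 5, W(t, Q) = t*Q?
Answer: -424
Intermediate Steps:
W(t, Q) = Q*t
U(k, x) = 8 (U(k, x) = 3 + 5 = 8)
U(12, 1/(3 + W(5, 0)))*F = 8*(-53) = -424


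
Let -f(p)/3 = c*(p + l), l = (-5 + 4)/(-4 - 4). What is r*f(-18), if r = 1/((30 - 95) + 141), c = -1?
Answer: -429/608 ≈ -0.70559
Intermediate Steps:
l = ⅛ (l = -1/(-8) = -1*(-⅛) = ⅛ ≈ 0.12500)
f(p) = 3/8 + 3*p (f(p) = -(-3)*(p + ⅛) = -(-3)*(⅛ + p) = -3*(-⅛ - p) = 3/8 + 3*p)
r = 1/76 (r = 1/(-65 + 141) = 1/76 ≈ 0.013158)
r*f(-18) = (3/8 + 3*(-18))/76 = (3/8 - 54)/76 = (1/76)*(-429/8) = -429/608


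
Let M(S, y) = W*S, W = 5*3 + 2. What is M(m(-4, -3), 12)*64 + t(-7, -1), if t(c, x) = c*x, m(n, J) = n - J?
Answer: -1081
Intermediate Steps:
W = 17 (W = 15 + 2 = 17)
M(S, y) = 17*S
M(m(-4, -3), 12)*64 + t(-7, -1) = (17*(-4 - 1*(-3)))*64 - 7*(-1) = (17*(-4 + 3))*64 + 7 = (17*(-1))*64 + 7 = -17*64 + 7 = -1088 + 7 = -1081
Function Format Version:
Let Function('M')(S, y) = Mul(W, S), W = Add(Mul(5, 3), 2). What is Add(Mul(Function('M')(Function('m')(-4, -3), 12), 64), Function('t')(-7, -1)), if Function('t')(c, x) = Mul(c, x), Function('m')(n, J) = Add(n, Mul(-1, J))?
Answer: -1081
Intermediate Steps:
W = 17 (W = Add(15, 2) = 17)
Function('M')(S, y) = Mul(17, S)
Add(Mul(Function('M')(Function('m')(-4, -3), 12), 64), Function('t')(-7, -1)) = Add(Mul(Mul(17, Add(-4, Mul(-1, -3))), 64), Mul(-7, -1)) = Add(Mul(Mul(17, Add(-4, 3)), 64), 7) = Add(Mul(Mul(17, -1), 64), 7) = Add(Mul(-17, 64), 7) = Add(-1088, 7) = -1081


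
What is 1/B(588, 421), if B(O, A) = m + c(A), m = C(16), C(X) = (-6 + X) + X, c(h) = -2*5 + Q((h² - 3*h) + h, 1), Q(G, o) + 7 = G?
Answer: 1/176408 ≈ 5.6687e-6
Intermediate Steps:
Q(G, o) = -7 + G
c(h) = -17 + h² - 2*h (c(h) = -2*5 + (-7 + ((h² - 3*h) + h)) = -10 + (-7 + (h² - 2*h)) = -10 + (-7 + h² - 2*h) = -17 + h² - 2*h)
C(X) = -6 + 2*X
m = 26 (m = -6 + 2*16 = -6 + 32 = 26)
B(O, A) = 9 + A*(-2 + A) (B(O, A) = 26 + (-17 + A*(-2 + A)) = 9 + A*(-2 + A))
1/B(588, 421) = 1/(9 + 421*(-2 + 421)) = 1/(9 + 421*419) = 1/(9 + 176399) = 1/176408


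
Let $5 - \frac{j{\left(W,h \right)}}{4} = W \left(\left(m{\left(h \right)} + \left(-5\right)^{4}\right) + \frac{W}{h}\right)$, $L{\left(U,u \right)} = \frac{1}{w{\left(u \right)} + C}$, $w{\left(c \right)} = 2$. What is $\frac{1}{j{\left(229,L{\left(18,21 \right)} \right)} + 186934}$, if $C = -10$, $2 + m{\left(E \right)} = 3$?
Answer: $\frac{1}{1291650} \approx 7.742 \cdot 10^{-7}$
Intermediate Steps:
$m{\left(E \right)} = 1$ ($m{\left(E \right)} = -2 + 3 = 1$)
$L{\left(U,u \right)} = - \frac{1}{8}$ ($L{\left(U,u \right)} = \frac{1}{2 - 10} = \frac{1}{-8} = - \frac{1}{8}$)
$j{\left(W,h \right)} = 20 - 4 W \left(626 + \frac{W}{h}\right)$ ($j{\left(W,h \right)} = 20 - 4 W \left(\left(1 + \left(-5\right)^{4}\right) + \frac{W}{h}\right) = 20 - 4 W \left(\left(1 + 625\right) + \frac{W}{h}\right) = 20 - 4 W \left(626 + \frac{W}{h}\right)$)
$\frac{1}{j{\left(229,L{\left(18,21 \right)} \right)} + 186934} = \frac{1}{\left(20 - 573416 - \frac{4 \cdot 229^{2}}{- \frac{1}{8}}\right) + 186934} = \frac{1}{\left(20 - 573416 - 209764 \left(-8\right)\right) + 186934} = \frac{1}{\left(20 - 573416 + 1678112\right) + 186934} = \frac{1}{1104716 + 186934} = \frac{1}{1291650}$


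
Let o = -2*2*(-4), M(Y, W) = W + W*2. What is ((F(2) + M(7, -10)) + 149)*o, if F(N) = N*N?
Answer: 1968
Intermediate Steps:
F(N) = N²
M(Y, W) = 3*W (M(Y, W) = W + 2*W = 3*W)
o = 16 (o = -4*(-4) = 16)
((F(2) + M(7, -10)) + 149)*o = ((2² + 3*(-10)) + 149)*16 = ((4 - 30) + 149)*16 = (-26 + 149)*16 = 123*16 = 1968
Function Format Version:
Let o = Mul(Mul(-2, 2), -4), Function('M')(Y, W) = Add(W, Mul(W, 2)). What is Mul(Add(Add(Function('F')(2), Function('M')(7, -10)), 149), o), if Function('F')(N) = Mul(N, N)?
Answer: 1968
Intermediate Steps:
Function('F')(N) = Pow(N, 2)
Function('M')(Y, W) = Mul(3, W) (Function('M')(Y, W) = Add(W, Mul(2, W)) = Mul(3, W))
o = 16 (o = Mul(-4, -4) = 16)
Mul(Add(Add(Function('F')(2), Function('M')(7, -10)), 149), o) = Mul(Add(Add(Pow(2, 2), Mul(3, -10)), 149), 16) = Mul(Add(Add(4, -30), 149), 16) = Mul(Add(-26, 149), 16) = Mul(123, 16) = 1968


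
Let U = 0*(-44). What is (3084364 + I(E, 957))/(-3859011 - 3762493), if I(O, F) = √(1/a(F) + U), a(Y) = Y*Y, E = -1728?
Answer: -2951736349/7293779328 ≈ -0.40469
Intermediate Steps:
a(Y) = Y²
U = 0
I(O, F) = √(F⁻²) (I(O, F) = √(1/(F²) + 0) = √(F⁻² + 0) = √(F⁻²))
(3084364 + I(E, 957))/(-3859011 - 3762493) = (3084364 + √(957⁻²))/(-3859011 - 3762493) = (3084364 + √(1/915849))/(-7621504) = (3084364 + 1/957)*(-1/7621504) = (2951736349/957)*(-1/7621504) = -2951736349/7293779328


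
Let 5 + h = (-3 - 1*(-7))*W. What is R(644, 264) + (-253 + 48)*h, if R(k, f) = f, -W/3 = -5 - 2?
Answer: -15931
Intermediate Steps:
W = 21 (W = -3*(-5 - 2) = -3*(-7) = 21)
h = 79 (h = -5 + (-3 - 1*(-7))*21 = -5 + (-3 + 7)*21 = -5 + 4*21 = -5 + 84 = 79)
R(644, 264) + (-253 + 48)*h = 264 + (-253 + 48)*79 = 264 - 205*79 = 264 - 16195 = -15931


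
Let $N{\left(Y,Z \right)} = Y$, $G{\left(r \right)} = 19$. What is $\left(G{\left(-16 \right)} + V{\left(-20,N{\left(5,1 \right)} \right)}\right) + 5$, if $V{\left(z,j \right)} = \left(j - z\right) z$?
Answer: $-476$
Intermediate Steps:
$V{\left(z,j \right)} = z \left(j - z\right)$
$\left(G{\left(-16 \right)} + V{\left(-20,N{\left(5,1 \right)} \right)}\right) + 5 = \left(19 - 20 \left(5 - -20\right)\right) + 5 = \left(19 - 20 \left(5 + 20\right)\right) + 5 = \left(19 - 500\right) + 5 = -481 + 5 = -476$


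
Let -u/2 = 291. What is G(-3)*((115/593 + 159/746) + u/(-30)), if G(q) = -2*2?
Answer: -87622102/1105945 ≈ -79.228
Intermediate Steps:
u = -582 (u = -2*291 = -582)
G(q) = -4
G(-3)*((115/593 + 159/746) + u/(-30)) = -4*((115/593 + 159/746) - 582/(-30)) = -4*((115*(1/593) + 159*(1/746)) - 582*(-1/30)) = -4*((115/593 + 159/746) + 97/5) = -4*(180077/442378 + 97/5) = -4*43811051/2211890 = -87622102/1105945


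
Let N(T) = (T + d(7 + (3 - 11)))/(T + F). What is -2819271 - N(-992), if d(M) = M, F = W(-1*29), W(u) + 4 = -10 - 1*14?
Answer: -958552471/340 ≈ -2.8193e+6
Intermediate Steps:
W(u) = -28 (W(u) = -4 + (-10 - 1*14) = -4 + (-10 - 14) = -4 - 24 = -28)
F = -28
N(T) = (-1 + T)/(-28 + T) (N(T) = (T + (7 + (3 - 11)))/(T - 28) = (T + (7 - 8))/(-28 + T) = (T - 1)/(-28 + T) = (-1 + T)/(-28 + T))
-2819271 - N(-992) = -2819271 - (-1 - 992)/(-28 - 992) = -2819271 - (-993)/(-1020) = -2819271 - (-1)*(-993)/1020 = -2819271 - 1*331/340 = -2819271 - 331/340 = -958552471/340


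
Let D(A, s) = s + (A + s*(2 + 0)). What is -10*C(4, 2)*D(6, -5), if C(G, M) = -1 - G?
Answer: -450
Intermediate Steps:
D(A, s) = A + 3*s (D(A, s) = s + (A + s*2) = s + (A + 2*s) = A + 3*s)
-10*C(4, 2)*D(6, -5) = -10*(-1 - 1*4)*(6 + 3*(-5)) = -10*(-1 - 4)*(6 - 15) = -10*(-5)*(-9) = -(-50)*(-9) = -1*450 = -450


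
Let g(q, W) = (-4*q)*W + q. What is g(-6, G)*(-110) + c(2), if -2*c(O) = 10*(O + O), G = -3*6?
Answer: 48160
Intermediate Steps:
G = -18
c(O) = -10*O (c(O) = -5*(O + O) = -5*2*O = -10*O)
g(q, W) = q - 4*W*q (g(q, W) = -4*W*q + q = q - 4*W*q)
g(-6, G)*(-110) + c(2) = -6*(1 - 4*(-18))*(-110) - 10*2 = -6*(1 + 72)*(-110) - 20 = -6*73*(-110) - 20 = -438*(-110) - 20 = 48180 - 20 = 48160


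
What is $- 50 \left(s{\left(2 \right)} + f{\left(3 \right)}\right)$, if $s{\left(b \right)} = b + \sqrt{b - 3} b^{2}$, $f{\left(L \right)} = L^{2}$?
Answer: $-550 - 200 i \approx -550.0 - 200.0 i$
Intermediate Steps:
$s{\left(b \right)} = b + b^{2} \sqrt{-3 + b}$ ($s{\left(b \right)} = b + \sqrt{-3 + b} b^{2} = b + b^{2} \sqrt{-3 + b}$)
$- 50 \left(s{\left(2 \right)} + f{\left(3 \right)}\right) = - 50 \left(2 \left(1 + 2 \sqrt{-3 + 2}\right) + 3^{2}\right) = - 50 \left(2 \left(1 + 2 \sqrt{-1}\right) + 9\right) = - 50 \left(2 \left(1 + 2 i\right) + 9\right) = - 50 \left(\left(2 + 4 i\right) + 9\right) = - 50 \left(11 + 4 i\right) = -550 - 200 i$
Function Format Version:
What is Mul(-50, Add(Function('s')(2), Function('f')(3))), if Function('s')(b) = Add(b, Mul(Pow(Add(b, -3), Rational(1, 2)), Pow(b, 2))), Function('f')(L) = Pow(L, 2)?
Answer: Add(-550, Mul(-200, I)) ≈ Add(-550.00, Mul(-200.00, I))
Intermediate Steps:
Function('s')(b) = Add(b, Mul(Pow(b, 2), Pow(Add(-3, b), Rational(1, 2)))) (Function('s')(b) = Add(b, Mul(Pow(Add(-3, b), Rational(1, 2)), Pow(b, 2))) = Add(b, Mul(Pow(b, 2), Pow(Add(-3, b), Rational(1, 2)))))
Mul(-50, Add(Function('s')(2), Function('f')(3))) = Mul(-50, Add(Mul(2, Add(1, Mul(2, Pow(Add(-3, 2), Rational(1, 2))))), Pow(3, 2))) = Mul(-50, Add(Mul(2, Add(1, Mul(2, Pow(-1, Rational(1, 2))))), 9)) = Mul(-50, Add(Mul(2, Add(1, Mul(2, I))), 9)) = Mul(-50, Add(Add(2, Mul(4, I)), 9)) = Mul(-50, Add(11, Mul(4, I))) = Add(-550, Mul(-200, I))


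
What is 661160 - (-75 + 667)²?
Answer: 310696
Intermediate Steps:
661160 - (-75 + 667)² = 661160 - 1*592² = 661160 - 1*350464 = 661160 - 350464 = 310696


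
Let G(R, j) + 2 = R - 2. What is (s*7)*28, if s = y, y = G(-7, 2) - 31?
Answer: -8232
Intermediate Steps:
G(R, j) = -4 + R (G(R, j) = -2 + (R - 2) = -2 + (-2 + R) = -4 + R)
y = -42 (y = (-4 - 7) - 31 = -11 - 31 = -42)
s = -42
(s*7)*28 = -42*7*28 = -294*28 = -8232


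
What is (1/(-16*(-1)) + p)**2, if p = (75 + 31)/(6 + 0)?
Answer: 724201/2304 ≈ 314.32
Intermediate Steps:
p = 53/3 (p = 106/6 = 106*(1/6) = 53/3 ≈ 17.667)
(1/(-16*(-1)) + p)**2 = (1/(-16*(-1)) + 53/3)**2 = (1/16 + 53/3)**2 = (851/48)**2 = 724201/2304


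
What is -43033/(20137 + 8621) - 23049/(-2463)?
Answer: 185617621/23610318 ≈ 7.8617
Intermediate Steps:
-43033/(20137 + 8621) - 23049/(-2463) = -43033/28758 - 23049*(-1/2463) = -43033*1/28758 + 7683/821 = -43033/28758 + 7683/821 = 185617621/23610318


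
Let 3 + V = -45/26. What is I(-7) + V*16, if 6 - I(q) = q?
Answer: -815/13 ≈ -62.692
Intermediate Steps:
V = -123/26 (V = -3 - 45/26 = -123/26 ≈ -4.7308)
I(q) = 6 - q
I(-7) + V*16 = (6 - 1*(-7)) - 123/26*16 = (6 + 7) - 984/13 = 13 - 984/13 = -815/13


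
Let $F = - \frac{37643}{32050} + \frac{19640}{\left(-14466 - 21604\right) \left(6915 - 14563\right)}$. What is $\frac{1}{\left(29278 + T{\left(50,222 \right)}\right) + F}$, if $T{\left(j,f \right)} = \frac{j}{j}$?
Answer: $\frac{110517758600}{3235719657861919} \approx 3.4156 \cdot 10^{-5}$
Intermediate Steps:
$T{\left(j,f \right)} = 1$
$F = - \frac{129796187481}{110517758600}$ ($F = \left(-37643\right) \frac{1}{32050} + \frac{19640}{\left(-36070\right) \left(-7648\right)} = - \frac{37643}{32050} + \frac{19640}{275863360} = - \frac{37643}{32050} + 19640 \cdot \frac{1}{275863360} = - \frac{37643}{32050} + \frac{491}{6896584} = - \frac{129796187481}{110517758600} \approx -1.1744$)
$\frac{1}{\left(29278 + T{\left(50,222 \right)}\right) + F} = \frac{1}{\left(29278 + 1\right) - \frac{129796187481}{110517758600}} = \frac{1}{29279 - \frac{129796187481}{110517758600}} = \frac{1}{\frac{3235719657861919}{110517758600}} = \frac{110517758600}{3235719657861919}$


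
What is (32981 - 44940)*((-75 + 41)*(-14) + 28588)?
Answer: -347576376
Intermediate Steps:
(32981 - 44940)*((-75 + 41)*(-14) + 28588) = -11959*(-34*(-14) + 28588) = -11959*(476 + 28588) = -11959*29064 = -347576376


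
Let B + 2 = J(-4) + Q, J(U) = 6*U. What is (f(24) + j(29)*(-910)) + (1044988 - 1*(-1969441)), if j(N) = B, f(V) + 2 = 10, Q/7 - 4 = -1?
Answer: 3018987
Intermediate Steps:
Q = 21 (Q = 28 + 7*(-1) = 28 - 7 = 21)
f(V) = 8 (f(V) = -2 + 10 = 8)
B = -5 (B = -2 + (6*(-4) + 21) = -2 + (-24 + 21) = -2 - 3 = -5)
j(N) = -5
(f(24) + j(29)*(-910)) + (1044988 - 1*(-1969441)) = (8 - 5*(-910)) + (1044988 - 1*(-1969441)) = (8 + 4550) + (1044988 + 1969441) = 4558 + 3014429 = 3018987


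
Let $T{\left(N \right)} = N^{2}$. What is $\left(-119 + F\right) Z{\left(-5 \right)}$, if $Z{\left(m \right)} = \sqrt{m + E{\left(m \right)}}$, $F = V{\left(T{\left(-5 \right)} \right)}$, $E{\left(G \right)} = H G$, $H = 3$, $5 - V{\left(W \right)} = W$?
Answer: $- 278 i \sqrt{5} \approx - 621.63 i$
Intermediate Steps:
$V{\left(W \right)} = 5 - W$
$E{\left(G \right)} = 3 G$
$F = -20$ ($F = 5 - \left(-5\right)^{2} = 5 - 25 = -20$)
$Z{\left(m \right)} = 2 \sqrt{m}$ ($Z{\left(m \right)} = \sqrt{m + 3 m} = \sqrt{4 m} = 2 \sqrt{m}$)
$\left(-119 + F\right) Z{\left(-5 \right)} = \left(-119 - 20\right) 2 \sqrt{-5} = - 139 \cdot 2 i \sqrt{5} = - 278 i \sqrt{5}$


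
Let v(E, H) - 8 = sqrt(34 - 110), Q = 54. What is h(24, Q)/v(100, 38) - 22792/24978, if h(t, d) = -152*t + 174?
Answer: (-11396*sqrt(19) + 21738977*I)/(12489*(sqrt(19) - 4*I)) ≈ -199.43 + 216.33*I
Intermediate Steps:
v(E, H) = 8 + 2*I*sqrt(19) (v(E, H) = 8 + sqrt(34 - 110) = 8 + sqrt(-76) = 8 + 2*I*sqrt(19))
h(t, d) = 174 - 152*t
h(24, Q)/v(100, 38) - 22792/24978 = (174 - 152*24)/(8 + 2*I*sqrt(19)) - 22792/24978 = (174 - 3648)/(8 + 2*I*sqrt(19)) - 22792*1/24978 = -3474/(8 + 2*I*sqrt(19)) - 11396/12489 = -11396/12489 - 3474/(8 + 2*I*sqrt(19))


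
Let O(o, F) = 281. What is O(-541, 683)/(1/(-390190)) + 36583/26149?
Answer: -2867064968527/26149 ≈ -1.0964e+8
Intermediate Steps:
O(-541, 683)/(1/(-390190)) + 36583/26149 = 281/(1/(-390190)) + 36583/26149 = 281/(-1/390190) + 36583*(1/26149) = 281*(-390190) + 36583/26149 = -109643390 + 36583/26149 = -2867064968527/26149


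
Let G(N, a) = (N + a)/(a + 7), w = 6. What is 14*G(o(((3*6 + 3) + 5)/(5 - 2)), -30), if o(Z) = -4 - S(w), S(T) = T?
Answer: 560/23 ≈ 24.348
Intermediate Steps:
o(Z) = -10 (o(Z) = -4 - 1*6 = -4 - 6 = -10)
G(N, a) = (N + a)/(7 + a)
14*G(o(((3*6 + 3) + 5)/(5 - 2)), -30) = 14*((-10 - 30)/(7 - 30)) = 14*(-40/(-23)) = 14*(-1/23*(-40)) = 14*(40/23) = 560/23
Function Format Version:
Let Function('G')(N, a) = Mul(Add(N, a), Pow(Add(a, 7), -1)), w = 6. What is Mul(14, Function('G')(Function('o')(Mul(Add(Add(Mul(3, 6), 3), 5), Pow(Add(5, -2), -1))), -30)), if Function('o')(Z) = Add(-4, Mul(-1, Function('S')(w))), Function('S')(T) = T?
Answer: Rational(560, 23) ≈ 24.348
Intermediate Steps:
Function('o')(Z) = -10 (Function('o')(Z) = Add(-4, Mul(-1, 6)) = Add(-4, -6) = -10)
Function('G')(N, a) = Mul(Pow(Add(7, a), -1), Add(N, a)) (Function('G')(N, a) = Mul(Add(N, a), Pow(Add(7, a), -1)) = Mul(Pow(Add(7, a), -1), Add(N, a)))
Mul(14, Function('G')(Function('o')(Mul(Add(Add(Mul(3, 6), 3), 5), Pow(Add(5, -2), -1))), -30)) = Mul(14, Mul(Pow(Add(7, -30), -1), Add(-10, -30))) = Mul(14, Mul(Pow(-23, -1), -40)) = Mul(14, Mul(Rational(-1, 23), -40)) = Mul(14, Rational(40, 23)) = Rational(560, 23)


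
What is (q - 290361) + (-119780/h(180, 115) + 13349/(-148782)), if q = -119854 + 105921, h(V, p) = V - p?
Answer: -592119503933/1934166 ≈ -3.0614e+5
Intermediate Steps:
q = -13933
(q - 290361) + (-119780/h(180, 115) + 13349/(-148782)) = (-13933 - 290361) + (-119780/(180 - 1*115) + 13349/(-148782)) = -304294 + (-119780/(180 - 115) + 13349*(-1/148782)) = -304294 + (-119780/65 - 13349/148782) = -304294 + (-119780*1/65 - 13349/148782) = -304294 + (-23956/13 - 13349/148782) = -304294 - 3564395129/1934166 = -592119503933/1934166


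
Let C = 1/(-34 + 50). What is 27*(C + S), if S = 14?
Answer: 6075/16 ≈ 379.69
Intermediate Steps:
C = 1/16 ≈ 0.062500
27*(C + S) = 27*(1/16 + 14) = 27*(225/16) = 6075/16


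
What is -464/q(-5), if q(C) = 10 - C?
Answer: -464/15 ≈ -30.933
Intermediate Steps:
-464/q(-5) = -464/(10 - 1*(-5)) = -464/(10 + 5) = -464/15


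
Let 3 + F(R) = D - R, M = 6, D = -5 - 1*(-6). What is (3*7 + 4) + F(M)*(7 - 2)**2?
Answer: -175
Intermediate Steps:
D = 1 (D = -5 + 6 = 1)
F(R) = -2 - R (F(R) = -3 + (1 - R) = -2 - R)
(3*7 + 4) + F(M)*(7 - 2)**2 = (3*7 + 4) + (-2 - 1*6)*(7 - 2)**2 = (21 + 4) + (-2 - 6)*5**2 = 25 - 8*25 = 25 - 200 = -175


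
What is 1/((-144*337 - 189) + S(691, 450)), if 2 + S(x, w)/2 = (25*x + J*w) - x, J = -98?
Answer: -1/103753 ≈ -9.6383e-6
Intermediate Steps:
S(x, w) = -4 - 196*w + 48*x (S(x, w) = -4 + 2*((25*x - 98*w) - x) = -4 + 2*((-98*w + 25*x) - x) = -4 + 2*(-98*w + 24*x) = -4 + (-196*w + 48*x) = -4 - 196*w + 48*x)
1/((-144*337 - 189) + S(691, 450)) = 1/((-144*337 - 189) + (-4 - 196*450 + 48*691)) = 1/((-48528 - 189) + (-4 - 88200 + 33168)) = 1/(-48717 - 55036) = 1/(-103753) = -1/103753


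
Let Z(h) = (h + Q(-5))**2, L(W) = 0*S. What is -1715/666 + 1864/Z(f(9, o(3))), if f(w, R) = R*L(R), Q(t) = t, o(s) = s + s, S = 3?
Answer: 1198549/16650 ≈ 71.985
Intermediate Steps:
o(s) = 2*s
L(W) = 0 (L(W) = 0*3 = 0)
f(w, R) = 0 (f(w, R) = R*0 = 0)
Z(h) = (-5 + h)**2 (Z(h) = (h - 5)**2 = (-5 + h)**2)
-1715/666 + 1864/Z(f(9, o(3))) = -1715/666 + 1864/((-5 + 0)**2) = -1715*1/666 + 1864/((-5)**2) = -1715/666 + 1864/25 = 1198549/16650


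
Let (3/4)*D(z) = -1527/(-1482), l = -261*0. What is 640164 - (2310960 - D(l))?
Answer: -1238058818/741 ≈ -1.6708e+6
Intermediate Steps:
l = 0
D(z) = 1018/741 (D(z) = 4*(-1527/(-1482))/3 = 4*(-1527*(-1/1482))/3 = (4/3)*(509/494) = 1018/741)
640164 - (2310960 - D(l)) = 640164 - (2310960 - 1*1018/741) = 640164 - (2310960 - 1018/741) = 640164 - 1*1712420342/741 = 640164 - 1712420342/741 = -1238058818/741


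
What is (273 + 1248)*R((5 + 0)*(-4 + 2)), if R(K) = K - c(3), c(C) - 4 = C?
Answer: -25857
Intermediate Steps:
c(C) = 4 + C
R(K) = -7 + K (R(K) = K - (4 + 3) = K - 1*7 = K - 7 = -7 + K)
(273 + 1248)*R((5 + 0)*(-4 + 2)) = (273 + 1248)*(-7 + (5 + 0)*(-4 + 2)) = 1521*(-7 + 5*(-2)) = 1521*(-7 - 10) = 1521*(-17) = -25857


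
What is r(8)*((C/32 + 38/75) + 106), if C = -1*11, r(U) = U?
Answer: 254791/300 ≈ 849.30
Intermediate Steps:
C = -11
r(8)*((C/32 + 38/75) + 106) = 8*((-11/32 + 38/75) + 106) = 8*(391/2400 + 106) = 8*(254791/2400) = 254791/300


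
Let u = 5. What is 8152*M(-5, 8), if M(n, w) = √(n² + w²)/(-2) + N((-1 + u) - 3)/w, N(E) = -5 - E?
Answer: -6114 - 4076*√89 ≈ -44567.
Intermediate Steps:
M(n, w) = -6/w - √(n² + w²)/2 (M(n, w) = √(n² + w²)/(-2) + (-5 - ((-1 + 5) - 3))/w = √(n² + w²)*(-½) + (-5 - (4 - 3))/w = -√(n² + w²)/2 + (-5 - 1*1)/w = -√(n² + w²)/2 + (-5 - 1)/w = -√(n² + w²)/2 - 6/w = -6/w - √(n² + w²)/2)
8152*M(-5, 8) = 8152*(-6/8 - √((-5)² + 8²)/2) = 8152*(-6*⅛ - √(25 + 64)/2) = 8152*(-¾ - √89/2) = -6114 - 4076*√89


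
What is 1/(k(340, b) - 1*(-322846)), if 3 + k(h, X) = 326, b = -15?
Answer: 1/323169 ≈ 3.0944e-6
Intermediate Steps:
k(h, X) = 323 (k(h, X) = -3 + 326 = 323)
1/(k(340, b) - 1*(-322846)) = 1/(323 - 1*(-322846)) = 1/(323 + 322846) = 1/323169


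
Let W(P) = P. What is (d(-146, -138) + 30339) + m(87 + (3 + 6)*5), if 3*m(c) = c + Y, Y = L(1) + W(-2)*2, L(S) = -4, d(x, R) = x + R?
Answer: 90289/3 ≈ 30096.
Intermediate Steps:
d(x, R) = R + x
Y = -8 (Y = -4 - 2*2 = -4 - 4 = -8)
m(c) = -8/3 + c/3 (m(c) = (c - 8)/3 = (-8 + c)/3 = -8/3 + c/3)
(d(-146, -138) + 30339) + m(87 + (3 + 6)*5) = ((-138 - 146) + 30339) + (-8/3 + (87 + (3 + 6)*5)/3) = (-284 + 30339) + (-8/3 + (87 + 9*5)/3) = 30055 + (-8/3 + (87 + 45)/3) = 30055 + (-8/3 + (1/3)*132) = 30055 + (-8/3 + 44) = 30055 + 124/3 = 90289/3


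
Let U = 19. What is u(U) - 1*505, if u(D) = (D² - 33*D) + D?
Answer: -752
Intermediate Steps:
u(D) = D² - 32*D
u(U) - 1*505 = 19*(-32 + 19) - 1*505 = 19*(-13) - 505 = -247 - 505 = -752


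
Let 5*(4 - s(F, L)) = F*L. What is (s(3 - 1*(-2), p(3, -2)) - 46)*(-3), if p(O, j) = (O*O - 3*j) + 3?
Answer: 180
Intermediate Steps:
p(O, j) = 3 + O**2 - 3*j (p(O, j) = (O**2 - 3*j) + 3 = 3 + O**2 - 3*j)
s(F, L) = 4 - F*L/5
(s(3 - 1*(-2), p(3, -2)) - 46)*(-3) = ((4 - (3 - 1*(-2))*(3 + 3**2 - 3*(-2))/5) - 46)*(-3) = ((4 - (3 + 2)*(3 + 9 + 6)/5) - 46)*(-3) = ((4 - 1/5*5*18) - 46)*(-3) = ((4 - 18) - 46)*(-3) = (-14 - 46)*(-3) = -60*(-3) = 180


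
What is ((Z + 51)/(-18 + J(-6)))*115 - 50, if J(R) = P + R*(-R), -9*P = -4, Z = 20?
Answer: -97585/482 ≈ -202.46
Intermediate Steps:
P = 4/9 (P = -⅑*(-4) = 4/9 ≈ 0.44444)
J(R) = 4/9 - R² (J(R) = 4/9 + R*(-R) = 4/9 - R²)
((Z + 51)/(-18 + J(-6)))*115 - 50 = ((20 + 51)/(-18 + (4/9 - 1*(-6)²)))*115 - 50 = (71/(-18 + (4/9 - 1*36)))*115 - 50 = (71/(-18 + (4/9 - 36)))*115 - 50 = (71/(-18 - 320/9))*115 - 50 = (71/(-482/9))*115 - 50 = (71*(-9/482))*115 - 50 = -639/482*115 - 50 = -73485/482 - 50 = -97585/482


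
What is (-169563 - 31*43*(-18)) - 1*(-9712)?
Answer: -135857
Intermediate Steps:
(-169563 - 31*43*(-18)) - 1*(-9712) = (-169563 - 1333*(-18)) + 9712 = (-169563 - 1*(-23994)) + 9712 = (-169563 + 23994) + 9712 = -145569 + 9712 = -135857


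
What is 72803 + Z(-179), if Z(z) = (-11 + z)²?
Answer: 108903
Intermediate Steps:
72803 + Z(-179) = 72803 + (-11 - 179)² = 72803 + (-190)² = 72803 + 36100 = 108903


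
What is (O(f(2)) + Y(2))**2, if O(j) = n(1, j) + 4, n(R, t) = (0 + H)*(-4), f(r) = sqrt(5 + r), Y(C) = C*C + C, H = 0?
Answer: 100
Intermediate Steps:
Y(C) = C + C**2 (Y(C) = C**2 + C = C + C**2)
n(R, t) = 0 (n(R, t) = (0 + 0)*(-4) = 0*(-4) = 0)
O(j) = 4 (O(j) = 0 + 4 = 4)
(O(f(2)) + Y(2))**2 = (4 + 2*(1 + 2))**2 = (4 + 2*3)**2 = (4 + 6)**2 = 10**2 = 100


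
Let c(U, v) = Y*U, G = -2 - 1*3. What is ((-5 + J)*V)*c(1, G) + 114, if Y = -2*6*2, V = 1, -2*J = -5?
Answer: 174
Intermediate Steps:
J = 5/2 (J = -½*(-5) = 5/2 ≈ 2.5000)
Y = -24 (Y = -12*2 = -24)
G = -5 (G = -2 - 3 = -5)
c(U, v) = -24*U
((-5 + J)*V)*c(1, G) + 114 = ((-5 + 5/2)*1)*(-24*1) + 114 = -5/2*1*(-24) + 114 = -5/2*(-24) + 114 = 60 + 114 = 174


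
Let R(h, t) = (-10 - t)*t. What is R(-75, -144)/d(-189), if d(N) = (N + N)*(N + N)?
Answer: -536/3969 ≈ -0.13505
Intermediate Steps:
R(h, t) = t*(-10 - t)
d(N) = 4*N² (d(N) = (2*N)*(2*N) = 4*N²)
R(-75, -144)/d(-189) = (-1*(-144)*(10 - 144))/((4*(-189)²)) = (-1*(-144)*(-134))/((4*35721)) = -19296/142884 = -19296*1/142884 = -536/3969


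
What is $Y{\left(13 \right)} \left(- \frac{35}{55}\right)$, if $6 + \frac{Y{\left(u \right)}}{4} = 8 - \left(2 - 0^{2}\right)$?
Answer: $0$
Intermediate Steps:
$Y{\left(u \right)} = 0$ ($Y{\left(u \right)} = -24 + 4 \left(8 - \left(2 - 0^{2}\right)\right) = -24 + 4 \left(8 - \left(2 - 0\right)\right) = -24 + 4 \left(8 - \left(2 + 0\right)\right) = -24 + 4 \left(8 - 2\right) = -24 + 4 \cdot 6 = -24 + 24 = 0$)
$Y{\left(13 \right)} \left(- \frac{35}{55}\right) = 0 \left(- \frac{35}{55}\right) = 0 \left(\left(-35\right) \frac{1}{55}\right) = 0 \left(- \frac{7}{11}\right) = 0$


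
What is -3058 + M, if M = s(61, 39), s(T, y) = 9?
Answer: -3049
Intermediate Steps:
M = 9
-3058 + M = -3058 + 9 = -3049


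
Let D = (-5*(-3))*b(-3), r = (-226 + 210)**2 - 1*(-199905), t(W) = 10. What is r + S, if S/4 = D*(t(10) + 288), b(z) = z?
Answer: 146521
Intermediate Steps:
r = 200161 (r = (-16)**2 + 199905 = 256 + 199905 = 200161)
D = -45 (D = -5*(-3)*(-3) = 15*(-3) = -45)
S = -53640 (S = 4*(-45*(10 + 288)) = 4*(-45*298) = 4*(-13410) = -53640)
r + S = 200161 - 53640 = 146521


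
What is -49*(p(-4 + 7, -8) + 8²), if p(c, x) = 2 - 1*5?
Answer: -2989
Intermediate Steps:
p(c, x) = -3 (p(c, x) = 2 - 5 = -3)
-49*(p(-4 + 7, -8) + 8²) = -49*(-3 + 8²) = -49*(-3 + 64) = -49*61 = -2989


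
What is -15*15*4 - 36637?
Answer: -37537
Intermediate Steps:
-15*15*4 - 36637 = -225*4 - 36637 = -900 - 36637 = -37537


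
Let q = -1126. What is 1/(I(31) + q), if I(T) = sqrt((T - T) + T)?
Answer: -1126/1267845 - sqrt(31)/1267845 ≈ -0.00089251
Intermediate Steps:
I(T) = sqrt(T) (I(T) = sqrt(0 + T) = sqrt(T))
1/(I(31) + q) = 1/(sqrt(31) - 1126) = 1/(-1126 + sqrt(31))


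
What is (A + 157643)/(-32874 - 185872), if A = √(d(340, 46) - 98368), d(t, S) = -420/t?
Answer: -157643/218746 - I*√28428709/3718682 ≈ -0.72067 - 0.0014338*I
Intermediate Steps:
A = I*√28428709/17 (A = √(-420/340 - 98368) = √(-420*1/340 - 98368) = √(-21/17 - 98368) = √(-1672277/17) = I*√28428709/17 ≈ 313.64*I)
(A + 157643)/(-32874 - 185872) = (I*√28428709/17 + 157643)/(-32874 - 185872) = (157643 + I*√28428709/17)/(-218746) = (157643 + I*√28428709/17)*(-1/218746) = -157643/218746 - I*√28428709/3718682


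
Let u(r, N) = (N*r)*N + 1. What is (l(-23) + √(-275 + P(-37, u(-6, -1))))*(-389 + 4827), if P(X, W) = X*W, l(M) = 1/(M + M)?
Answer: -2219/23 + 13314*I*√10 ≈ -96.478 + 42103.0*I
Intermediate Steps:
l(M) = 1/(2*M)
u(r, N) = 1 + r*N² (u(r, N) = r*N² + 1 = 1 + r*N²)
P(X, W) = W*X
(l(-23) + √(-275 + P(-37, u(-6, -1))))*(-389 + 4827) = ((½)/(-23) + √(-275 + (1 - 6*(-1)²)*(-37)))*(-389 + 4827) = ((½)*(-1/23) + √(-275 + (1 - 6*1)*(-37)))*4438 = (-1/46 + √(-275 + (1 - 6)*(-37)))*4438 = (-1/46 + √(-275 - 5*(-37)))*4438 = (-1/46 + √(-275 + 185))*4438 = (-1/46 + √(-90))*4438 = (-1/46 + 3*I*√10)*4438 = -2219/23 + 13314*I*√10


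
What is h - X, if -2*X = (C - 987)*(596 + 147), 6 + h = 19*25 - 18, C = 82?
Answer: -671513/2 ≈ -3.3576e+5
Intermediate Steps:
h = 451 (h = -6 + (19*25 - 18) = -6 + (475 - 18) = -6 + 457 = 451)
X = 672415/2 (X = -(82 - 987)*(596 + 147)/2 = -(-905)*743/2 = -½*(-672415) = 672415/2 ≈ 3.3621e+5)
h - X = 451 - 1*672415/2 = 451 - 672415/2 = -671513/2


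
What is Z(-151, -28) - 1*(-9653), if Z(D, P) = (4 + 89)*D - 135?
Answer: -4525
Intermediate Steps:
Z(D, P) = -135 + 93*D (Z(D, P) = 93*D - 135 = -135 + 93*D)
Z(-151, -28) - 1*(-9653) = (-135 + 93*(-151)) - 1*(-9653) = (-135 - 14043) + 9653 = -14178 + 9653 = -4525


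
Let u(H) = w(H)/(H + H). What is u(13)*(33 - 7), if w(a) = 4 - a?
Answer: -9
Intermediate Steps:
u(H) = (4 - H)/(2*H) (u(H) = (4 - H)/(H + H) = (4 - H)/((2*H)) = (4 - H)*(1/(2*H)) = (4 - H)/(2*H))
u(13)*(33 - 7) = ((½)*(4 - 1*13)/13)*(33 - 7) = ((½)*(1/13)*(4 - 13))*26 = ((½)*(1/13)*(-9))*26 = -9/26*26 = -9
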